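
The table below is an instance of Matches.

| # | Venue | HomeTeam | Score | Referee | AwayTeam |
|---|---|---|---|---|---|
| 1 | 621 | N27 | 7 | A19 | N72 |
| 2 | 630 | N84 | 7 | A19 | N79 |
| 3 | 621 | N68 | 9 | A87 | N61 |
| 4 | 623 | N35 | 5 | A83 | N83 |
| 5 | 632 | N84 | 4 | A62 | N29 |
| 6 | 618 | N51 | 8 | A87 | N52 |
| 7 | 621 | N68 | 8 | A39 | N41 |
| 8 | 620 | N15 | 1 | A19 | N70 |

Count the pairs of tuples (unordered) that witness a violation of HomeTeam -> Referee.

2

HomeTeam=N84: violating pairs (2,5) — 1 pair.
HomeTeam=N68: violating pairs (3,7) — 1 pair.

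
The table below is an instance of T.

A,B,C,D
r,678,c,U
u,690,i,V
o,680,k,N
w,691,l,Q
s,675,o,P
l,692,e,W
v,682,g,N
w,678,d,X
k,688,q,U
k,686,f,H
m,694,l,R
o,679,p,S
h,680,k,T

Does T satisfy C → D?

No

C=c: 1 row → D = U ✓
C=i: 1 row → D = V ✓
C=k: 2 rows → D takes values {N, T} — violation
C=l: 2 rows → D takes values {Q, R} — violation
C=o: 1 row → D = P ✓
C=e: 1 row → D = W ✓
C=g: 1 row → D = N ✓
C=d: 1 row → D = X ✓
C=q: 1 row → D = U ✓
C=f: 1 row → D = H ✓
C=p: 1 row → D = S ✓
Two rows agree on C but differ on D, so C → D does not hold.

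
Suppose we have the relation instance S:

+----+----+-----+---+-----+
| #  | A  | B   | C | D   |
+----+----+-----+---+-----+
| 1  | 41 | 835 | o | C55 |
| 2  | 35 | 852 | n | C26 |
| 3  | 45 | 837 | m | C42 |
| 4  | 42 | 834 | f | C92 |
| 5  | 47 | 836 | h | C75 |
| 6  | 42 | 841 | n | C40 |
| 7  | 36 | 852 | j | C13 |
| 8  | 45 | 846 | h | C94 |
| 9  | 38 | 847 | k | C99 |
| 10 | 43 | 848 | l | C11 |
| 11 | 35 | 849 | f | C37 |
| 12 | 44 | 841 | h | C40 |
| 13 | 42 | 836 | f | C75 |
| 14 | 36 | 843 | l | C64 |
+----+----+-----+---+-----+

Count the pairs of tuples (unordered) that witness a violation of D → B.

D=C75: all 2 rows agree on B — 0 pairs.
D=C40: all 2 rows agree on B — 0 pairs.

0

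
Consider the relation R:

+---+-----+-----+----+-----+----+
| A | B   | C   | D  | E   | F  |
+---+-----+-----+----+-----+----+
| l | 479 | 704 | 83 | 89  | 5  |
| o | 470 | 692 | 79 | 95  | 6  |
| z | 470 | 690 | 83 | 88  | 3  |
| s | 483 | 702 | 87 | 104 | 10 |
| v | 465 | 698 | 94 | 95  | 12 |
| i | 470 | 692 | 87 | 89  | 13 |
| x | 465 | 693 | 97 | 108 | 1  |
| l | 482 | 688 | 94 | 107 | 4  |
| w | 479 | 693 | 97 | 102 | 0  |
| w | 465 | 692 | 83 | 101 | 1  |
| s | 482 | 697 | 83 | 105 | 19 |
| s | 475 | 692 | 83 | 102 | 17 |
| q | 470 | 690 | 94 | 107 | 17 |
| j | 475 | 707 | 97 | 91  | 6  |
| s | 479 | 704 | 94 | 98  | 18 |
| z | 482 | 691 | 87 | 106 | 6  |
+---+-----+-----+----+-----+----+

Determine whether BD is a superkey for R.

All 16 rows have distinct BD values, so BD → (all attributes) holds and BD is a superkey.

Yes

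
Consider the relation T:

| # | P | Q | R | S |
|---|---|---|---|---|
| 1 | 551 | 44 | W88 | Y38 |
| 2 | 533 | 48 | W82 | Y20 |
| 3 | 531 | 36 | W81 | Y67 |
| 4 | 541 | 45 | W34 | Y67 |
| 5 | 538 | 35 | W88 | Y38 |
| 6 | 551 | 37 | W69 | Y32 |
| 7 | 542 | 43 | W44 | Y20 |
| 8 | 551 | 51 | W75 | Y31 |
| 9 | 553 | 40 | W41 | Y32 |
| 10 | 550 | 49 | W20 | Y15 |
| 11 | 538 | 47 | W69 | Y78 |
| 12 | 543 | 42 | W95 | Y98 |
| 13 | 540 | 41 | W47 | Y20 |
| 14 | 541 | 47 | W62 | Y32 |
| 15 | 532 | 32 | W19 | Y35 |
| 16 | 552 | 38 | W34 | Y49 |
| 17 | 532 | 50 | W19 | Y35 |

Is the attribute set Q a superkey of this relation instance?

No

Rows 11 and 14 have the same Q value Q=47 but are distinct tuples, so Q does not determine every attribute — not a superkey.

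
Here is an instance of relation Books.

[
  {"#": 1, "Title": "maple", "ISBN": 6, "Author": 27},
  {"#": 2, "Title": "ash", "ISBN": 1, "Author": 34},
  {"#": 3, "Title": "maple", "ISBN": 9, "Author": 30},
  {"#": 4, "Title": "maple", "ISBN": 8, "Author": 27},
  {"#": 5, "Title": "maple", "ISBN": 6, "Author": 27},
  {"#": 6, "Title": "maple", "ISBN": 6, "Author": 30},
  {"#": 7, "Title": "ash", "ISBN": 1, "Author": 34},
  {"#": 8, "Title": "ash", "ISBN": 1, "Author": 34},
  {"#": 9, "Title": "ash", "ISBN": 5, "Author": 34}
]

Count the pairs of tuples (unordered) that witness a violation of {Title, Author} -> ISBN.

(Title=maple, Author=27): violating pairs (1,4), (4,5) — 2 pairs.
(Title=ash, Author=34): violating pairs (2,9), (7,9), (8,9) — 3 pairs.
(Title=maple, Author=30): violating pairs (3,6) — 1 pair.

6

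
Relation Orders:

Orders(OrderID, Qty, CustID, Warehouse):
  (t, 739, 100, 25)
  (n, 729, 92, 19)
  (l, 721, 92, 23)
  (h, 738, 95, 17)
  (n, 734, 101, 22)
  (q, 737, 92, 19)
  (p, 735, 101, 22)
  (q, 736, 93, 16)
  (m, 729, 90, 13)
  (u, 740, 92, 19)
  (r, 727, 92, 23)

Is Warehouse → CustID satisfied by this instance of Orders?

Yes

Warehouse=25: 1 row → CustID = 100 ✓
Warehouse=19: 3 rows → CustID = 92, 92, 92 ✓
Warehouse=23: 2 rows → CustID = 92, 92 ✓
Warehouse=17: 1 row → CustID = 95 ✓
Warehouse=22: 2 rows → CustID = 101, 101 ✓
Warehouse=16: 1 row → CustID = 93 ✓
Warehouse=13: 1 row → CustID = 90 ✓
Every Warehouse value is associated with a single CustID value, so Warehouse → CustID holds.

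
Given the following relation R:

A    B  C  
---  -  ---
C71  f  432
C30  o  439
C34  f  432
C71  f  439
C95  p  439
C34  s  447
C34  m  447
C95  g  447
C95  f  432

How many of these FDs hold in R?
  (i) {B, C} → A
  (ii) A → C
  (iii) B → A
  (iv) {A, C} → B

(i) {B, C} → A: (B=f, C=432): 3 rows → A takes values {C71, C34, C95} — violation — fails.
(ii) A → C: A=C71: 2 rows → C takes values {432, 439} — violation; A=C34: 3 rows → C takes values {432, 447} — violation; A=C95: 3 rows → C takes values {439, 447, 432} — violation — fails.
(iii) B → A: B=f: 4 rows → A takes values {C71, C34, C95} — violation — fails.
(iv) {A, C} → B: (A=C34, C=447): 2 rows → B takes values {s, m} — violation — fails.
None of the 4 dependencies hold.

0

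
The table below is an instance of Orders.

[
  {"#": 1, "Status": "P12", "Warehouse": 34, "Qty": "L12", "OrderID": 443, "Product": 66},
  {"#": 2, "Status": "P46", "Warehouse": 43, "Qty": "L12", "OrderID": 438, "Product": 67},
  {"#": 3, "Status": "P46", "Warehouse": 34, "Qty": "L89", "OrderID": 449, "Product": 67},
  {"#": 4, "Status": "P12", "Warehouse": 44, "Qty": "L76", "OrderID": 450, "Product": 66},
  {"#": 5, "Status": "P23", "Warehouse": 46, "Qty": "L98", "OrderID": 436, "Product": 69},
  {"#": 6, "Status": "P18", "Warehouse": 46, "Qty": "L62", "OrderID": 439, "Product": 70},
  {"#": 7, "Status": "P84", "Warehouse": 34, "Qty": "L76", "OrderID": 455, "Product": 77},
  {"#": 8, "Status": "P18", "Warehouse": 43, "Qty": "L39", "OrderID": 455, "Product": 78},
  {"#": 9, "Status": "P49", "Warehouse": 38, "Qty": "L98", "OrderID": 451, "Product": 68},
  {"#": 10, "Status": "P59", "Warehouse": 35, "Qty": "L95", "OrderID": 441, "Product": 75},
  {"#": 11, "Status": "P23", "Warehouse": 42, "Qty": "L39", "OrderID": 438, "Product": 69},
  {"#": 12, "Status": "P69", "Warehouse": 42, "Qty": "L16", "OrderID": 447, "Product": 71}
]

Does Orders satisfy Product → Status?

Yes

Product=66: rows 1, 4 → Status = P12, P12 ✓
Product=67: rows 2, 3 → Status = P46, P46 ✓
Product=69: rows 5, 11 → Status = P23, P23 ✓
Product=70: row 6 → Status = P18 ✓
Product=77: row 7 → Status = P84 ✓
Product=78: row 8 → Status = P18 ✓
Product=68: row 9 → Status = P49 ✓
Product=75: row 10 → Status = P59 ✓
Product=71: row 12 → Status = P69 ✓
Every Product value is associated with a single Status value, so Product → Status holds.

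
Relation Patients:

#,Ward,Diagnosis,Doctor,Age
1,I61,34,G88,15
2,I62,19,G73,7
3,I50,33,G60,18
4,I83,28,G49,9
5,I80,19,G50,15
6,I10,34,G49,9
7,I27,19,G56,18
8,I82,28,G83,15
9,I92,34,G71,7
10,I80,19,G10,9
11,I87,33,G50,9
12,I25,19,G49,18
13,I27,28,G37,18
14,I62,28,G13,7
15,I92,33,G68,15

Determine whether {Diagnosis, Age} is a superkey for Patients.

No

Rows 7 and 12 have the same {Diagnosis, Age} value (Diagnosis=19, Age=18) but are distinct tuples, so {Diagnosis, Age} does not determine every attribute — not a superkey.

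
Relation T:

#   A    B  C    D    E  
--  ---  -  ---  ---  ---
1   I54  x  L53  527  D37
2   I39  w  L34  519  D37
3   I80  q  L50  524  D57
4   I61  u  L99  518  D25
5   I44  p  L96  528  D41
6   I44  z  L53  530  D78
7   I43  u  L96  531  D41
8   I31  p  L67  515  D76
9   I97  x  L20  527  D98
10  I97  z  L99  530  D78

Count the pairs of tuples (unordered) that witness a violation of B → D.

B=x: all 2 rows agree on D — 0 pairs.
B=u: violating pairs (4,7) — 1 pair.
B=p: violating pairs (5,8) — 1 pair.
B=z: all 2 rows agree on D — 0 pairs.

2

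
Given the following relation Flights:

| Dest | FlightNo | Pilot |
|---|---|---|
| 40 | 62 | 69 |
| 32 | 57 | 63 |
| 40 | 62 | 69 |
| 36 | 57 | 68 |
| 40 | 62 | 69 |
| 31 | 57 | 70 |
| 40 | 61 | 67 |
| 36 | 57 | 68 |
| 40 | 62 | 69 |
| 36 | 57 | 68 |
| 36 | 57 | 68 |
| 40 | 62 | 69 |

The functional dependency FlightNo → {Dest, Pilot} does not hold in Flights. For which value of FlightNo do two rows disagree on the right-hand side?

FlightNo=62: 5 rows → {Dest,Pilot} = (40, 69), (40, 69), (40, 69), (40, 69), (40, 69) ✓
FlightNo=57: 6 rows → {Dest,Pilot} takes values {(32, 63), (36, 68), (31, 70)} — violation
FlightNo=61: 1 row → {Dest,Pilot} = (40, 67) ✓
The only FlightNo value with inconsistent RHS is FlightNo=57.

57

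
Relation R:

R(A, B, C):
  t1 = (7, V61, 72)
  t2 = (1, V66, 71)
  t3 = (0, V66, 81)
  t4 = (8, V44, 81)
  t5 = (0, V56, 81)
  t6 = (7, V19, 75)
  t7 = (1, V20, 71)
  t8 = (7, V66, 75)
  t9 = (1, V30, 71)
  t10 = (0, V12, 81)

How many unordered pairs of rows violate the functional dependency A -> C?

A=7: violating pairs (1,6), (1,8) — 2 pairs.
A=1: all 3 rows agree on C — 0 pairs.
A=0: all 3 rows agree on C — 0 pairs.

2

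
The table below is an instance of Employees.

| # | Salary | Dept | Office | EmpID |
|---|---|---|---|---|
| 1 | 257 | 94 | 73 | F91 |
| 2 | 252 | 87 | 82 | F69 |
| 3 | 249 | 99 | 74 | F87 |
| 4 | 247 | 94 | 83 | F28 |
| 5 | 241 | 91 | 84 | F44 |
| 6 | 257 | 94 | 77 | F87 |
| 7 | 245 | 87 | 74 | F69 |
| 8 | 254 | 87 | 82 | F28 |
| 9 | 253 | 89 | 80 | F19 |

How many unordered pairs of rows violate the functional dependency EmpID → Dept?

2

EmpID=F69: all 2 rows agree on Dept — 0 pairs.
EmpID=F87: violating pairs (3,6) — 1 pair.
EmpID=F28: violating pairs (4,8) — 1 pair.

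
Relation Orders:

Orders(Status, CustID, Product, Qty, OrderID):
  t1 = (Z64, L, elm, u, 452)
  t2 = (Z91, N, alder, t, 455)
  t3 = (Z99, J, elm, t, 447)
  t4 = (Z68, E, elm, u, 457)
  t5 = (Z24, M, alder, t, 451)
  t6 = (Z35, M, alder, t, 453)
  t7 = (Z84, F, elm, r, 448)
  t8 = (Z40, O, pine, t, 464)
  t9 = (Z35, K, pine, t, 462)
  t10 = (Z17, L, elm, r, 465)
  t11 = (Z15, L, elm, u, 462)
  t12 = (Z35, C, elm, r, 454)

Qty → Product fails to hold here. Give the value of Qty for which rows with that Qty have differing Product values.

t

Qty=u: rows 1, 4, 11 → Product = elm, elm, elm ✓
Qty=t: rows 2, 3, 5, 6, 8, 9 → Product takes values {alder, elm, pine} — violation
Qty=r: rows 7, 10, 12 → Product = elm, elm, elm ✓
The only Qty value with inconsistent Product is Qty=t.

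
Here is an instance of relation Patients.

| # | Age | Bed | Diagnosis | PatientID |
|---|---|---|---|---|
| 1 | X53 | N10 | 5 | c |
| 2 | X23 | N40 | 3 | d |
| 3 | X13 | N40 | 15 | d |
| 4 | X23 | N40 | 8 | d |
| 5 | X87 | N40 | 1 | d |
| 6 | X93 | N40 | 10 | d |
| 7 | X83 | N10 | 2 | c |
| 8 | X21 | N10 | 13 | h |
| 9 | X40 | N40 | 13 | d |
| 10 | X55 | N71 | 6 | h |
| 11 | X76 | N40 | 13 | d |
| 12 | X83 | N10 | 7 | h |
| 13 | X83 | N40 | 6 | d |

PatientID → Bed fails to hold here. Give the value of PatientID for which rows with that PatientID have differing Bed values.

PatientID=c: rows 1, 7 → Bed = N10, N10 ✓
PatientID=d: rows 2, 3, 4, 5, 6, 9, 11, 13 → Bed = N40, N40, N40, N40, N40, N40, N40, N40 ✓
PatientID=h: rows 8, 10, 12 → Bed takes values {N10, N71} — violation
The only PatientID value with inconsistent Bed is PatientID=h.

h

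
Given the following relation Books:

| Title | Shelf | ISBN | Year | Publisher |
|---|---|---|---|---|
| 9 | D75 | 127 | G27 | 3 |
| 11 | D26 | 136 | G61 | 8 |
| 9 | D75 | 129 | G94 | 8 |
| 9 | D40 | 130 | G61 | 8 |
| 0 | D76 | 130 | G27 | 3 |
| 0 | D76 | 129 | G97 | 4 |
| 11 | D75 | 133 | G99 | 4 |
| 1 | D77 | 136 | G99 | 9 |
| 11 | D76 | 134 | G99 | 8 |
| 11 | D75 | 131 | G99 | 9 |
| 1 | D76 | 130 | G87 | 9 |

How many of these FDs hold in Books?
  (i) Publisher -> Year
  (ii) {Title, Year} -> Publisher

(i) Publisher -> Year: Publisher=8: 4 rows → Year takes values {G61, G94, G99} — violation; Publisher=4: 2 rows → Year takes values {G97, G99} — violation; Publisher=9: 3 rows → Year takes values {G99, G87} — violation — fails.
(ii) {Title, Year} -> Publisher: (Title=11, Year=G99): 3 rows → Publisher takes values {4, 8, 9} — violation — fails.
None of the 2 dependencies hold.

0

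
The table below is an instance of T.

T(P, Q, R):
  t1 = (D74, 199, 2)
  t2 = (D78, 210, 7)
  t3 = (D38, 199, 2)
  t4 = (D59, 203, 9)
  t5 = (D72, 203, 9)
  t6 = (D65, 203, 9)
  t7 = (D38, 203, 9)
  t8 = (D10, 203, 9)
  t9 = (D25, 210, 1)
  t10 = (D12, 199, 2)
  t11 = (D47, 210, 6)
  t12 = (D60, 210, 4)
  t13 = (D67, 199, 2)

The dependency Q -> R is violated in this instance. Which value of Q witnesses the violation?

Q=199: rows 1, 3, 10, 13 → R = 2, 2, 2, 2 ✓
Q=210: rows 2, 9, 11, 12 → R takes values {7, 1, 6, 4} — violation
Q=203: rows 4, 5, 6, 7, 8 → R = 9, 9, 9, 9, 9 ✓
The only Q value with inconsistent R is Q=210.

210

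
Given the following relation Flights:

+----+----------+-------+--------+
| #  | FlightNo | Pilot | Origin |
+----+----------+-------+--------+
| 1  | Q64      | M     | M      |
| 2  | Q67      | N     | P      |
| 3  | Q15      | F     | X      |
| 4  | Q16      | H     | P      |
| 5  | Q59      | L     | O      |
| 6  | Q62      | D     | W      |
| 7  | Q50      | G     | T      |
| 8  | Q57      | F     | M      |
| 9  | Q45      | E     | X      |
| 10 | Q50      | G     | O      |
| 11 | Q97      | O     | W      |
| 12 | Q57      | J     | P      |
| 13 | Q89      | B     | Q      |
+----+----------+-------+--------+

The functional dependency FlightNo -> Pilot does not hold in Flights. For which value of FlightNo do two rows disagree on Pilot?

Q57

FlightNo=Q64: row 1 → Pilot = M ✓
FlightNo=Q67: row 2 → Pilot = N ✓
FlightNo=Q15: row 3 → Pilot = F ✓
FlightNo=Q16: row 4 → Pilot = H ✓
FlightNo=Q59: row 5 → Pilot = L ✓
FlightNo=Q62: row 6 → Pilot = D ✓
FlightNo=Q50: rows 7, 10 → Pilot = G, G ✓
FlightNo=Q57: rows 8, 12 → Pilot takes values {F, J} — violation
FlightNo=Q45: row 9 → Pilot = E ✓
FlightNo=Q97: row 11 → Pilot = O ✓
FlightNo=Q89: row 13 → Pilot = B ✓
The only FlightNo value with inconsistent Pilot is FlightNo=Q57.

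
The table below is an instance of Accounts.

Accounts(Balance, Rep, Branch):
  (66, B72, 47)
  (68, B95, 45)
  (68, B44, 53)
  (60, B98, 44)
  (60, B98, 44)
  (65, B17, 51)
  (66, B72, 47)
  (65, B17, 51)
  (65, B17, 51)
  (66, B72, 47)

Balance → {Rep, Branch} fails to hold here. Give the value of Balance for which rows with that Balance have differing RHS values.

68

Balance=66: 3 rows → {Rep,Branch} = (B72, 47), (B72, 47), (B72, 47) ✓
Balance=68: 2 rows → {Rep,Branch} takes values {(B95, 45), (B44, 53)} — violation
Balance=60: 2 rows → {Rep,Branch} = (B98, 44), (B98, 44) ✓
Balance=65: 3 rows → {Rep,Branch} = (B17, 51), (B17, 51), (B17, 51) ✓
The only Balance value with inconsistent RHS is Balance=68.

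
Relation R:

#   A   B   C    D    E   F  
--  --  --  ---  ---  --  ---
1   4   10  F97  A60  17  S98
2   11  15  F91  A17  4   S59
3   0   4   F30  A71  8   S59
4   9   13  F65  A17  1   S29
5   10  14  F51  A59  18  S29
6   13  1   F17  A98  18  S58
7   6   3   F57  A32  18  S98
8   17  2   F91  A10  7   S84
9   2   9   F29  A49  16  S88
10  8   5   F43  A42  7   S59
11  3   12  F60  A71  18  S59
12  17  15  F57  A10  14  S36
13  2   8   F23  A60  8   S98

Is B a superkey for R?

Rows 2 and 12 have the same B value B=15 but are distinct tuples, so B does not determine every attribute — not a superkey.

No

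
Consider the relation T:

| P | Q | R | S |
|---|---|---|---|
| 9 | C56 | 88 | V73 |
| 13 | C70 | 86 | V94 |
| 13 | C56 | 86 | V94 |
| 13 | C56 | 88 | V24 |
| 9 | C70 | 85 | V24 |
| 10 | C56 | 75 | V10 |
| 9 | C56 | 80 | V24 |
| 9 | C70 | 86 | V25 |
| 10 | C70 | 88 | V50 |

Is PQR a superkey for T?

All 9 rows have distinct PQR values, so PQR → (all attributes) holds and PQR is a superkey.

Yes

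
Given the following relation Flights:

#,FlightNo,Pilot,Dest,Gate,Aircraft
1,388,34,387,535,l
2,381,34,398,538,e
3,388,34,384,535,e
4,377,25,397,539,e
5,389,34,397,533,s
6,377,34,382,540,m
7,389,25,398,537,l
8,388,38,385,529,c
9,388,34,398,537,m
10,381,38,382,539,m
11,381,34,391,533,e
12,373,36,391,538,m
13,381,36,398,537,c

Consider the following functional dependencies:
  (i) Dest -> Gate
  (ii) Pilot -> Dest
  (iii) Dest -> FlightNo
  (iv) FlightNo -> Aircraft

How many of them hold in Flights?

0

(i) Dest -> Gate: Dest=398: rows 2, 7, 9, 13 → Gate takes values {538, 537} — violation; Dest=397: rows 4, 5 → Gate takes values {539, 533} — violation; Dest=382: rows 6, 10 → Gate takes values {540, 539} — violation; Dest=391: rows 11, 12 → Gate takes values {533, 538} — violation — fails.
(ii) Pilot -> Dest: Pilot=34: rows 1, 2, 3, 5, 6, 9, 11 → Dest takes values {387, 398, 384, 397, 382, 391} — violation; Pilot=25: rows 4, 7 → Dest takes values {397, 398} — violation; Pilot=38: rows 8, 10 → Dest takes values {385, 382} — violation; Pilot=36: rows 12, 13 → Dest takes values {391, 398} — violation — fails.
(iii) Dest -> FlightNo: Dest=398: rows 2, 7, 9, 13 → FlightNo takes values {381, 389, 388} — violation; Dest=397: rows 4, 5 → FlightNo takes values {377, 389} — violation; Dest=382: rows 6, 10 → FlightNo takes values {377, 381} — violation; Dest=391: rows 11, 12 → FlightNo takes values {381, 373} — violation — fails.
(iv) FlightNo -> Aircraft: FlightNo=388: rows 1, 3, 8, 9 → Aircraft takes values {l, e, c, m} — violation; FlightNo=381: rows 2, 10, 11, 13 → Aircraft takes values {e, m, c} — violation; FlightNo=377: rows 4, 6 → Aircraft takes values {e, m} — violation; FlightNo=389: rows 5, 7 → Aircraft takes values {s, l} — violation — fails.
None of the 4 dependencies hold.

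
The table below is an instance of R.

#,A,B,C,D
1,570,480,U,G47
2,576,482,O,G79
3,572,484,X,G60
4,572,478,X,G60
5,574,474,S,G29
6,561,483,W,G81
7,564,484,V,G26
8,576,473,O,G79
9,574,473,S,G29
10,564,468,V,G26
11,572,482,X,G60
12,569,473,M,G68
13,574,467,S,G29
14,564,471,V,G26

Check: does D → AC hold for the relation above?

D=G47: row 1 → {A,C} = (570, U) ✓
D=G79: rows 2, 8 → {A,C} = (576, O), (576, O) ✓
D=G60: rows 3, 4, 11 → {A,C} = (572, X), (572, X), (572, X) ✓
D=G29: rows 5, 9, 13 → {A,C} = (574, S), (574, S), (574, S) ✓
D=G81: row 6 → {A,C} = (561, W) ✓
D=G26: rows 7, 10, 14 → {A,C} = (564, V), (564, V), (564, V) ✓
D=G68: row 12 → {A,C} = (569, M) ✓
Every D value is associated with a single AC value, so D → AC holds.

Yes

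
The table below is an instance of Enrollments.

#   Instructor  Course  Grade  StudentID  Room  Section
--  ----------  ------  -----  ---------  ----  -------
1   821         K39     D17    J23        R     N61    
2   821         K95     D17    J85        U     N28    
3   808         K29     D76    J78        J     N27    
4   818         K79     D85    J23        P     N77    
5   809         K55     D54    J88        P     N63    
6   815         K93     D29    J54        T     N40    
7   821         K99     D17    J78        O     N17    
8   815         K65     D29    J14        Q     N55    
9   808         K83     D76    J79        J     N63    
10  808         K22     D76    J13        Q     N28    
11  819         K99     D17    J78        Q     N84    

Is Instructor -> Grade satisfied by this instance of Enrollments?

Instructor=821: rows 1, 2, 7 → Grade = D17, D17, D17 ✓
Instructor=808: rows 3, 9, 10 → Grade = D76, D76, D76 ✓
Instructor=818: row 4 → Grade = D85 ✓
Instructor=809: row 5 → Grade = D54 ✓
Instructor=815: rows 6, 8 → Grade = D29, D29 ✓
Instructor=819: row 11 → Grade = D17 ✓
Every Instructor value is associated with a single Grade value, so Instructor -> Grade holds.

Yes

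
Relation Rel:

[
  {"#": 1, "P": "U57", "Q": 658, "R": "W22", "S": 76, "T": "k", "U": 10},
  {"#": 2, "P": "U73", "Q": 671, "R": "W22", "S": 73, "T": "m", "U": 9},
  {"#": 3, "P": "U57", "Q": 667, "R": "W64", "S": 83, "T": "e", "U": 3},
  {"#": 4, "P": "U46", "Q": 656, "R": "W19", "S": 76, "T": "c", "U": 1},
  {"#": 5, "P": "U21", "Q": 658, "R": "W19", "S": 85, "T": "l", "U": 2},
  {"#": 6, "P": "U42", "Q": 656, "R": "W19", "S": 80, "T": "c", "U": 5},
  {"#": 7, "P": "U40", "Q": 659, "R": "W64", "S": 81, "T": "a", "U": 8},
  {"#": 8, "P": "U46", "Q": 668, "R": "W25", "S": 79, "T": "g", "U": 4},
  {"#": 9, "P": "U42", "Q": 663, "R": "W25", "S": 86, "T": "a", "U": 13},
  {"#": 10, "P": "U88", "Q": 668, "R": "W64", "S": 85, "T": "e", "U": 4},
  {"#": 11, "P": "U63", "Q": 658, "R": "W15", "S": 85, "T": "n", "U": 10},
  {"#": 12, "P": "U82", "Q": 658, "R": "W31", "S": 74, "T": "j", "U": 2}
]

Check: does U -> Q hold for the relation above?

U=10: rows 1, 11 → Q = 658, 658 ✓
U=9: row 2 → Q = 671 ✓
U=3: row 3 → Q = 667 ✓
U=1: row 4 → Q = 656 ✓
U=2: rows 5, 12 → Q = 658, 658 ✓
U=5: row 6 → Q = 656 ✓
U=8: row 7 → Q = 659 ✓
U=4: rows 8, 10 → Q = 668, 668 ✓
U=13: row 9 → Q = 663 ✓
Every U value is associated with a single Q value, so U -> Q holds.

Yes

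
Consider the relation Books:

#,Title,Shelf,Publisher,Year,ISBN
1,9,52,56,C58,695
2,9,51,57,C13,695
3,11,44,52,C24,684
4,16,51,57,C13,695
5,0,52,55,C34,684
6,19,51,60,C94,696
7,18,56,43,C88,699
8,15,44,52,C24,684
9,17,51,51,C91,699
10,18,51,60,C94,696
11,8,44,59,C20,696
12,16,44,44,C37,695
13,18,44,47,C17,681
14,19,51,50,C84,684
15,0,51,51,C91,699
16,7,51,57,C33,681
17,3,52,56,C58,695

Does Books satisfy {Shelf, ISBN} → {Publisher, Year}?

(Shelf=52, ISBN=695): rows 1, 17 → {Publisher,Year} = (56, C58), (56, C58) ✓
(Shelf=51, ISBN=695): rows 2, 4 → {Publisher,Year} = (57, C13), (57, C13) ✓
(Shelf=44, ISBN=684): rows 3, 8 → {Publisher,Year} = (52, C24), (52, C24) ✓
(Shelf=52, ISBN=684): row 5 → {Publisher,Year} = (55, C34) ✓
(Shelf=51, ISBN=696): rows 6, 10 → {Publisher,Year} = (60, C94), (60, C94) ✓
(Shelf=56, ISBN=699): row 7 → {Publisher,Year} = (43, C88) ✓
(Shelf=51, ISBN=699): rows 9, 15 → {Publisher,Year} = (51, C91), (51, C91) ✓
(Shelf=44, ISBN=696): row 11 → {Publisher,Year} = (59, C20) ✓
(Shelf=44, ISBN=695): row 12 → {Publisher,Year} = (44, C37) ✓
(Shelf=44, ISBN=681): row 13 → {Publisher,Year} = (47, C17) ✓
(Shelf=51, ISBN=684): row 14 → {Publisher,Year} = (50, C84) ✓
(Shelf=51, ISBN=681): row 16 → {Publisher,Year} = (57, C33) ✓
Every {Shelf, ISBN} value is associated with a single {Publisher, Year} value, so {Shelf, ISBN} → {Publisher, Year} holds.

Yes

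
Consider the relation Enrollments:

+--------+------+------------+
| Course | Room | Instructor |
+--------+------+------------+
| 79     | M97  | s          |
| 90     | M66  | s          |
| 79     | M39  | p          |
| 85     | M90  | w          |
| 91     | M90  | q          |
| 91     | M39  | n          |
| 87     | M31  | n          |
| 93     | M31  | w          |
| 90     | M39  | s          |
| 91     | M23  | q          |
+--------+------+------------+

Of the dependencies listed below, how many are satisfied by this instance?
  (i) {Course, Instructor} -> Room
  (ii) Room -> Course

(i) {Course, Instructor} -> Room: (Course=90, Instructor=s): 2 rows → Room takes values {M66, M39} — violation; (Course=91, Instructor=q): 2 rows → Room takes values {M90, M23} — violation — fails.
(ii) Room -> Course: Room=M39: 3 rows → Course takes values {79, 91, 90} — violation; Room=M90: 2 rows → Course takes values {85, 91} — violation; Room=M31: 2 rows → Course takes values {87, 93} — violation — fails.
None of the 2 dependencies hold.

0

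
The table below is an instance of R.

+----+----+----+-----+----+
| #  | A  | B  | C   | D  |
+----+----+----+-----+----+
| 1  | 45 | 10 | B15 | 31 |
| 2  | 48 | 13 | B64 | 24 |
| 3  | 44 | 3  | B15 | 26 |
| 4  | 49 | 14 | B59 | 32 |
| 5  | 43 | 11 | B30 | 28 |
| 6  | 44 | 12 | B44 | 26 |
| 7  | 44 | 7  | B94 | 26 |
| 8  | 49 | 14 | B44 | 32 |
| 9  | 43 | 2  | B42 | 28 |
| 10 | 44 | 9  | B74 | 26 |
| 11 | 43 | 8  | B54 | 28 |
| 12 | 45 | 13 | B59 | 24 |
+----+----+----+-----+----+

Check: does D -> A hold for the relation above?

D=31: row 1 → A = 45 ✓
D=24: rows 2, 12 → A takes values {48, 45} — violation
D=26: rows 3, 6, 7, 10 → A = 44, 44, 44, 44 ✓
D=32: rows 4, 8 → A = 49, 49 ✓
D=28: rows 5, 9, 11 → A = 43, 43, 43 ✓
Two rows agree on D but differ on A, so D -> A does not hold.

No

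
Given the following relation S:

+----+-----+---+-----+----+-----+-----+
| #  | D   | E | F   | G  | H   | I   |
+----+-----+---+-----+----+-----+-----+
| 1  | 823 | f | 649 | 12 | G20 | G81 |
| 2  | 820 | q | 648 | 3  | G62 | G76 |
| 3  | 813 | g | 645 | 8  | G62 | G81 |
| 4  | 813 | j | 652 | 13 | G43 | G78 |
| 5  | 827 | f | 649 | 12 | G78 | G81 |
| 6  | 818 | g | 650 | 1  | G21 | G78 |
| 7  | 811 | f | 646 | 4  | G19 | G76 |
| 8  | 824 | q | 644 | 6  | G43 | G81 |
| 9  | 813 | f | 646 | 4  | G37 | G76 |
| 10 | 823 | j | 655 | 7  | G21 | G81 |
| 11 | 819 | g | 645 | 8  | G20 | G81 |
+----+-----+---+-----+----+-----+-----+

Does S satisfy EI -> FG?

(E=f, I=G81): rows 1, 5 → {F,G} = (649, 12), (649, 12) ✓
(E=q, I=G76): row 2 → {F,G} = (648, 3) ✓
(E=g, I=G81): rows 3, 11 → {F,G} = (645, 8), (645, 8) ✓
(E=j, I=G78): row 4 → {F,G} = (652, 13) ✓
(E=g, I=G78): row 6 → {F,G} = (650, 1) ✓
(E=f, I=G76): rows 7, 9 → {F,G} = (646, 4), (646, 4) ✓
(E=q, I=G81): row 8 → {F,G} = (644, 6) ✓
(E=j, I=G81): row 10 → {F,G} = (655, 7) ✓
Every EI value is associated with a single FG value, so EI -> FG holds.

Yes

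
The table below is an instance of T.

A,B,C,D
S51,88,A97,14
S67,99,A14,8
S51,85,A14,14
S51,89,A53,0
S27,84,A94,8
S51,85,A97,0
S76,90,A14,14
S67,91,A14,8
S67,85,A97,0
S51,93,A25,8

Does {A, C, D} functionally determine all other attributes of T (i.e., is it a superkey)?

Two distinct rows share (A=S67, C=A14, D=8), so {A, C, D} does not determine every attribute — not a superkey.

No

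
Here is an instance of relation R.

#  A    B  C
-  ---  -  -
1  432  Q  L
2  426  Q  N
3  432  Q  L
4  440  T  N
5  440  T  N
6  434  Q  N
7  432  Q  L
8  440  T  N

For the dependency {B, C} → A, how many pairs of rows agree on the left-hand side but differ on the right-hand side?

(B=Q, C=L): all 3 rows agree on A — 0 pairs.
(B=Q, C=N): violating pairs (2,6) — 1 pair.
(B=T, C=N): all 3 rows agree on A — 0 pairs.

1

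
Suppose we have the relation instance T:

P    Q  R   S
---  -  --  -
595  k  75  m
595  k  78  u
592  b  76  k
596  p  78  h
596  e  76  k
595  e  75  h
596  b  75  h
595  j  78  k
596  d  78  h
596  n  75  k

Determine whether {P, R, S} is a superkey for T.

No

Two distinct rows share (P=596, R=78, S=h), so {P, R, S} does not determine every attribute — not a superkey.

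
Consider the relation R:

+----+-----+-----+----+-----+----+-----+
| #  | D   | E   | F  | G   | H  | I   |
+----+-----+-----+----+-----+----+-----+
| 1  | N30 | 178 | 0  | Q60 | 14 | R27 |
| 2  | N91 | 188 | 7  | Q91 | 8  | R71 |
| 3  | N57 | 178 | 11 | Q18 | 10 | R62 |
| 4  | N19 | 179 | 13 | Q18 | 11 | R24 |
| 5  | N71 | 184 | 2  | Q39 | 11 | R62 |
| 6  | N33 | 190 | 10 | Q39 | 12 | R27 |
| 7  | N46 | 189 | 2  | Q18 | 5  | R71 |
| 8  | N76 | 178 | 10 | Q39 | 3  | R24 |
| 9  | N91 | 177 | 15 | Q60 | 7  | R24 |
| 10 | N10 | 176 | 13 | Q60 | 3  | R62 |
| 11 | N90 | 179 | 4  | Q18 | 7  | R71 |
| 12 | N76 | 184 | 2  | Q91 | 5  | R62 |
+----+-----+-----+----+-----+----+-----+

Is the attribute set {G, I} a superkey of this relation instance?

No

Rows 7 and 11 have the same {G, I} value (G=Q18, I=R71) but are distinct tuples, so {G, I} does not determine every attribute — not a superkey.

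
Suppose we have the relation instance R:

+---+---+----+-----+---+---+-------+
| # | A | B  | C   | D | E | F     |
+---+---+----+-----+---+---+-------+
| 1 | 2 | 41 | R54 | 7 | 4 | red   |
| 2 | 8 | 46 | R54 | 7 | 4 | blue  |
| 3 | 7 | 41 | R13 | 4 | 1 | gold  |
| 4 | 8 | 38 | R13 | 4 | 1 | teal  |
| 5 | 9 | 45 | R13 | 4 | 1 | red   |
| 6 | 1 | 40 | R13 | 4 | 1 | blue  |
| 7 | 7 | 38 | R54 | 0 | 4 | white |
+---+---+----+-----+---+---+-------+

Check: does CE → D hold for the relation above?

(C=R54, E=4): rows 1, 2, 7 → D takes values {7, 0} — violation
(C=R13, E=1): rows 3, 4, 5, 6 → D = 4, 4, 4, 4 ✓
Two rows agree on CE but differ on D, so CE → D does not hold.

No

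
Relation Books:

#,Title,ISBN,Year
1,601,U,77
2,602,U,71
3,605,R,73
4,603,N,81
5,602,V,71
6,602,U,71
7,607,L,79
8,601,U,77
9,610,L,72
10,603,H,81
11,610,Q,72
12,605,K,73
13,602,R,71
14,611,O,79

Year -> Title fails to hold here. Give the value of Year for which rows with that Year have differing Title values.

Year=77: rows 1, 8 → Title = 601, 601 ✓
Year=71: rows 2, 5, 6, 13 → Title = 602, 602, 602, 602 ✓
Year=73: rows 3, 12 → Title = 605, 605 ✓
Year=81: rows 4, 10 → Title = 603, 603 ✓
Year=79: rows 7, 14 → Title takes values {607, 611} — violation
Year=72: rows 9, 11 → Title = 610, 610 ✓
The only Year value with inconsistent Title is Year=79.

79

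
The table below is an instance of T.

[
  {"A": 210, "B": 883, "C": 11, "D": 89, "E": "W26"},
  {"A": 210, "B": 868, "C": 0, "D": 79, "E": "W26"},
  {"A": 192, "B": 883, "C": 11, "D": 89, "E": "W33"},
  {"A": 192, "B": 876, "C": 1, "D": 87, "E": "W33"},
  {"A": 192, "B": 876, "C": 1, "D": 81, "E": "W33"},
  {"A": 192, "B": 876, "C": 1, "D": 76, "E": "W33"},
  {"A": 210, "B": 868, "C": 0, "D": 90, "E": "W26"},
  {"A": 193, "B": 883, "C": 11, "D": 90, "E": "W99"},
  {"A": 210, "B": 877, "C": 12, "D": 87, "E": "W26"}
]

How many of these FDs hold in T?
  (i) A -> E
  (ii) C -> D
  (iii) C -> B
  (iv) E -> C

(i) A -> E: every LHS value maps to a single RHS value — holds.
(ii) C -> D: C=11: 3 rows → D takes values {89, 90} — violation; C=0: 2 rows → D takes values {79, 90} — violation; C=1: 3 rows → D takes values {87, 81, 76} — violation — fails.
(iii) C -> B: every LHS value maps to a single RHS value — holds.
(iv) E -> C: E=W26: 4 rows → C takes values {11, 0, 12} — violation; E=W33: 4 rows → C takes values {11, 1} — violation — fails.
2 of the 4 dependencies hold.

2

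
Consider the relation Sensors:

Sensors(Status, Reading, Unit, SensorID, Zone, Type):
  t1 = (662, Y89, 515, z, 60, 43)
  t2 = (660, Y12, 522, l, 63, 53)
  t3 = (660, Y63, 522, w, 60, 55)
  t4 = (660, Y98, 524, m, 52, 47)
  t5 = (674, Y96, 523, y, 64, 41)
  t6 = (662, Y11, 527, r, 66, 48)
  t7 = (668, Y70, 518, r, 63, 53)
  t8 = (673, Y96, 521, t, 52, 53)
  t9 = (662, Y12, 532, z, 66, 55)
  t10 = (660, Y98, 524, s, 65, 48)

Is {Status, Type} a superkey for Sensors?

Yes

All 10 rows have distinct {Status, Type} values, so {Status, Type} → (all attributes) holds and {Status, Type} is a superkey.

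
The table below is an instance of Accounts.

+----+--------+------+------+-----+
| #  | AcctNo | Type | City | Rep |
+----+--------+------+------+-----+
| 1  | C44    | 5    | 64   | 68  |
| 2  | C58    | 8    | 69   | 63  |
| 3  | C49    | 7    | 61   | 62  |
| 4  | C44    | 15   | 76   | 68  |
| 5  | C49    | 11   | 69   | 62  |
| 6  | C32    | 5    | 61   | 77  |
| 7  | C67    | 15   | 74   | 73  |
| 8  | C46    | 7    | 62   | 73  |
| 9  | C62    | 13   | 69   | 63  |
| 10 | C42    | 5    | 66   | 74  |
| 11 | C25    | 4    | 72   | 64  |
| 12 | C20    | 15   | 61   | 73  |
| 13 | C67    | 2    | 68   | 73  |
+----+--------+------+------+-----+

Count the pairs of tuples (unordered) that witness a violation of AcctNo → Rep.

0

AcctNo=C44: all 2 rows agree on Rep — 0 pairs.
AcctNo=C49: all 2 rows agree on Rep — 0 pairs.
AcctNo=C67: all 2 rows agree on Rep — 0 pairs.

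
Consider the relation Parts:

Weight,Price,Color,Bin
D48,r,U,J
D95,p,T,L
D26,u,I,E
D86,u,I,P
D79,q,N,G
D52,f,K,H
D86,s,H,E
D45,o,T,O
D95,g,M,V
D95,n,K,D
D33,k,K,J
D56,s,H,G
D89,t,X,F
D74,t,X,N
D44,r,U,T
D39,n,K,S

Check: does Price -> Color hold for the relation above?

Price=r: 2 rows → Color = U, U ✓
Price=p: 1 row → Color = T ✓
Price=u: 2 rows → Color = I, I ✓
Price=q: 1 row → Color = N ✓
Price=f: 1 row → Color = K ✓
Price=s: 2 rows → Color = H, H ✓
Price=o: 1 row → Color = T ✓
Price=g: 1 row → Color = M ✓
Price=n: 2 rows → Color = K, K ✓
Price=k: 1 row → Color = K ✓
Price=t: 2 rows → Color = X, X ✓
Every Price value is associated with a single Color value, so Price -> Color holds.

Yes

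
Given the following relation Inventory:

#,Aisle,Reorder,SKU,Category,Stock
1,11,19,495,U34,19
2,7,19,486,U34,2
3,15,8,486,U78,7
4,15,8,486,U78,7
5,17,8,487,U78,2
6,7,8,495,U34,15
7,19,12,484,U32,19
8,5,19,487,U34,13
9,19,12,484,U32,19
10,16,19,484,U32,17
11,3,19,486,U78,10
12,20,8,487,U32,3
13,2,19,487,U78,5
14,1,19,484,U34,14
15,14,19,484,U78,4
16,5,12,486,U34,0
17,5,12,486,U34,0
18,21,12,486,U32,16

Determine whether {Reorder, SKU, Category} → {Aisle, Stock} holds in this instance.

(Reorder=19, SKU=495, Category=U34): row 1 → {Aisle,Stock} = (11, 19) ✓
(Reorder=19, SKU=486, Category=U34): row 2 → {Aisle,Stock} = (7, 2) ✓
(Reorder=8, SKU=486, Category=U78): rows 3, 4 → {Aisle,Stock} = (15, 7), (15, 7) ✓
(Reorder=8, SKU=487, Category=U78): row 5 → {Aisle,Stock} = (17, 2) ✓
(Reorder=8, SKU=495, Category=U34): row 6 → {Aisle,Stock} = (7, 15) ✓
(Reorder=12, SKU=484, Category=U32): rows 7, 9 → {Aisle,Stock} = (19, 19), (19, 19) ✓
(Reorder=19, SKU=487, Category=U34): row 8 → {Aisle,Stock} = (5, 13) ✓
(Reorder=19, SKU=484, Category=U32): row 10 → {Aisle,Stock} = (16, 17) ✓
(Reorder=19, SKU=486, Category=U78): row 11 → {Aisle,Stock} = (3, 10) ✓
(Reorder=8, SKU=487, Category=U32): row 12 → {Aisle,Stock} = (20, 3) ✓
(Reorder=19, SKU=487, Category=U78): row 13 → {Aisle,Stock} = (2, 5) ✓
(Reorder=19, SKU=484, Category=U34): row 14 → {Aisle,Stock} = (1, 14) ✓
(Reorder=19, SKU=484, Category=U78): row 15 → {Aisle,Stock} = (14, 4) ✓
(Reorder=12, SKU=486, Category=U34): rows 16, 17 → {Aisle,Stock} = (5, 0), (5, 0) ✓
(Reorder=12, SKU=486, Category=U32): row 18 → {Aisle,Stock} = (21, 16) ✓
Every {Reorder, SKU, Category} value is associated with a single {Aisle, Stock} value, so {Reorder, SKU, Category} → {Aisle, Stock} holds.

Yes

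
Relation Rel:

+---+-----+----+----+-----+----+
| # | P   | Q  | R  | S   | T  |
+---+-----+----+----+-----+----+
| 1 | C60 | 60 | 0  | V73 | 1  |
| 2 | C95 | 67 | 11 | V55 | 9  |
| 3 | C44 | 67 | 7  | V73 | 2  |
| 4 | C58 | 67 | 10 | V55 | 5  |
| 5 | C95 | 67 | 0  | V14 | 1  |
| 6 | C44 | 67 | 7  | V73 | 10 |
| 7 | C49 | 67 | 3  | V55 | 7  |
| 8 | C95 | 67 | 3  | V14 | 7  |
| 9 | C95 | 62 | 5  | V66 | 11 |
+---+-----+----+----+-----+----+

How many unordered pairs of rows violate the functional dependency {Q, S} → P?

(Q=67, S=V55): violating pairs (2,4), (2,7), (4,7) — 3 pairs.
(Q=67, S=V73): all 2 rows agree on P — 0 pairs.
(Q=67, S=V14): all 2 rows agree on P — 0 pairs.

3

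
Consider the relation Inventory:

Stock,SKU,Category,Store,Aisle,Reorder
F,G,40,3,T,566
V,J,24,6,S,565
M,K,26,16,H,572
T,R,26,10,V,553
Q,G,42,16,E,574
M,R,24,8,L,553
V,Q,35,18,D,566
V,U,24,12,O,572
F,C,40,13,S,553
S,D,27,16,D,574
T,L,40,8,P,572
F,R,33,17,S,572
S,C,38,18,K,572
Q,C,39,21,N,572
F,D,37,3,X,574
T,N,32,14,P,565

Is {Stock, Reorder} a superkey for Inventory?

Yes

All 16 rows have distinct {Stock, Reorder} values, so {Stock, Reorder} → (all attributes) holds and {Stock, Reorder} is a superkey.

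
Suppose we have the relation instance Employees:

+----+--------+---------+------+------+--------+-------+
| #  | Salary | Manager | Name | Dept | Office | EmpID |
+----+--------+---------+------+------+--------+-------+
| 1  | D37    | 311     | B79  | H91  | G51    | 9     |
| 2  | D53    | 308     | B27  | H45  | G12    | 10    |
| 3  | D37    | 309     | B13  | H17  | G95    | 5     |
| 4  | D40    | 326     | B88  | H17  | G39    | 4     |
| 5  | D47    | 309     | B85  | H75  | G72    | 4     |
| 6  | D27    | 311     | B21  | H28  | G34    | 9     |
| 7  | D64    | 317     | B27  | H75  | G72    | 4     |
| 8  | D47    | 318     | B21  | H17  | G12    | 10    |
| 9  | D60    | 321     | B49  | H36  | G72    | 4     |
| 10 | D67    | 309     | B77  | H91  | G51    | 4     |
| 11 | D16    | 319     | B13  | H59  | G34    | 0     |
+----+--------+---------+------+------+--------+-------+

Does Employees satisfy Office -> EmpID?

No

Office=G51: rows 1, 10 → EmpID takes values {9, 4} — violation
Office=G12: rows 2, 8 → EmpID = 10, 10 ✓
Office=G95: row 3 → EmpID = 5 ✓
Office=G39: row 4 → EmpID = 4 ✓
Office=G72: rows 5, 7, 9 → EmpID = 4, 4, 4 ✓
Office=G34: rows 6, 11 → EmpID takes values {9, 0} — violation
Two rows agree on Office but differ on EmpID, so Office -> EmpID does not hold.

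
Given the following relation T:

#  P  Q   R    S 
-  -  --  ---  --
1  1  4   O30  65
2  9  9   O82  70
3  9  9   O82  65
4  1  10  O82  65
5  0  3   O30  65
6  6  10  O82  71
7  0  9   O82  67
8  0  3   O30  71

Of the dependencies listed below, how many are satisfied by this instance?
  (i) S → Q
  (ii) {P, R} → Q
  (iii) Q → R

(i) S → Q: S=65: rows 1, 3, 4, 5 → Q takes values {4, 9, 10, 3} — violation; S=71: rows 6, 8 → Q takes values {10, 3} — violation — fails.
(ii) {P, R} → Q: every LHS value maps to a single RHS value — holds.
(iii) Q → R: every LHS value maps to a single RHS value — holds.
2 of the 3 dependencies hold.

2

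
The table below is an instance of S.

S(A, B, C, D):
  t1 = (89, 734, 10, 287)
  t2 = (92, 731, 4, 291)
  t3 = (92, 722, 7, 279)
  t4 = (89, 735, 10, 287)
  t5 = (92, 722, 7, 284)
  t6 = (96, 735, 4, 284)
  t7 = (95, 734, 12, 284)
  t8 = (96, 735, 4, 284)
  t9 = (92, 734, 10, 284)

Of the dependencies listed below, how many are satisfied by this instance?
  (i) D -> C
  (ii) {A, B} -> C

(i) D -> C: D=284: rows 5, 6, 7, 8, 9 → C takes values {7, 4, 12, 10} — violation — fails.
(ii) {A, B} -> C: every LHS value maps to a single RHS value — holds.
1 of the 2 dependencies holds.

1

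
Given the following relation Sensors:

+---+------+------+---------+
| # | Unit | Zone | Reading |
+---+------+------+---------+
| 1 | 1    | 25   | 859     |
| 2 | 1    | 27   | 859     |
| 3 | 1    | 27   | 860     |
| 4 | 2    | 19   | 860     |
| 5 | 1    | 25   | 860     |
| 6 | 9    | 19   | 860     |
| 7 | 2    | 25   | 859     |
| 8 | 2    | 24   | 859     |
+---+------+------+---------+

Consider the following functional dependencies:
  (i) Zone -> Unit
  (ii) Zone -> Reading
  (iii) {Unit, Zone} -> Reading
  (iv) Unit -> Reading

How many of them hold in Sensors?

(i) Zone -> Unit: Zone=25: rows 1, 5, 7 → Unit takes values {1, 2} — violation; Zone=19: rows 4, 6 → Unit takes values {2, 9} — violation — fails.
(ii) Zone -> Reading: Zone=25: rows 1, 5, 7 → Reading takes values {859, 860} — violation; Zone=27: rows 2, 3 → Reading takes values {859, 860} — violation — fails.
(iii) {Unit, Zone} -> Reading: (Unit=1, Zone=25): rows 1, 5 → Reading takes values {859, 860} — violation; (Unit=1, Zone=27): rows 2, 3 → Reading takes values {859, 860} — violation — fails.
(iv) Unit -> Reading: Unit=1: rows 1, 2, 3, 5 → Reading takes values {859, 860} — violation; Unit=2: rows 4, 7, 8 → Reading takes values {860, 859} — violation — fails.
None of the 4 dependencies hold.

0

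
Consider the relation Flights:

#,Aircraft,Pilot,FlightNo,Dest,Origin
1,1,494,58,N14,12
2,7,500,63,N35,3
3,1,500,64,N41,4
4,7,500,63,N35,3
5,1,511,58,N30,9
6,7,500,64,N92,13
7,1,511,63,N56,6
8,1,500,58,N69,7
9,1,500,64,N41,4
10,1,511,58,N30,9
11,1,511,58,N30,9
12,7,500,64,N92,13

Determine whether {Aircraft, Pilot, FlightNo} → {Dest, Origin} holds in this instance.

(Aircraft=1, Pilot=494, FlightNo=58): row 1 → {Dest,Origin} = (N14, 12) ✓
(Aircraft=7, Pilot=500, FlightNo=63): rows 2, 4 → {Dest,Origin} = (N35, 3), (N35, 3) ✓
(Aircraft=1, Pilot=500, FlightNo=64): rows 3, 9 → {Dest,Origin} = (N41, 4), (N41, 4) ✓
(Aircraft=1, Pilot=511, FlightNo=58): rows 5, 10, 11 → {Dest,Origin} = (N30, 9), (N30, 9), (N30, 9) ✓
(Aircraft=7, Pilot=500, FlightNo=64): rows 6, 12 → {Dest,Origin} = (N92, 13), (N92, 13) ✓
(Aircraft=1, Pilot=511, FlightNo=63): row 7 → {Dest,Origin} = (N56, 6) ✓
(Aircraft=1, Pilot=500, FlightNo=58): row 8 → {Dest,Origin} = (N69, 7) ✓
Every {Aircraft, Pilot, FlightNo} value is associated with a single {Dest, Origin} value, so {Aircraft, Pilot, FlightNo} → {Dest, Origin} holds.

Yes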